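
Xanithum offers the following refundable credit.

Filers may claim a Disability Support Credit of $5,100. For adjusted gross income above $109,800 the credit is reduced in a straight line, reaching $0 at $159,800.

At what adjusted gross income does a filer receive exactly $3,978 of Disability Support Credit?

$120,800

$3,978 is 3,978/5,100 of the full $5,100, so 1,122/5,100 of the $50,000 range has been used: income = $109,800 + $50,000 × 1,122/5,100 = $120,800.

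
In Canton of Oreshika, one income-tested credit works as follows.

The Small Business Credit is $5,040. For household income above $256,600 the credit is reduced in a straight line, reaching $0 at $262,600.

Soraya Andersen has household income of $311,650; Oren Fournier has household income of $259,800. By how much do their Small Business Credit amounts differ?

$2,352

Soraya ($311,650): Small Business Credit: $311,650 is at or above $262,600, so the credit is $0.
Oren ($259,800): Small Business Credit: $259,800 is $3,200 into a $6,000 phase-out range, leaving 2,800/6,000 of the credit: $5,040 × 2,800/6,000 = $2,352.
Difference: |$0 − $2,352| = $2,352.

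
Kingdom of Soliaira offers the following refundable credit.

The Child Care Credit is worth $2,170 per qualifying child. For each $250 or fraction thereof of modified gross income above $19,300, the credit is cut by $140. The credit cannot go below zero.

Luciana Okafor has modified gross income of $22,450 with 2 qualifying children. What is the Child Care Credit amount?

$2,520

Child Care Credit: base = 2 × $2,170 = $4,340. income exceeds $19,300 by $3,150, which is 13 full-or-partial $250 increments; reduction = 13 × $140 = $1,820, leaving $2,520.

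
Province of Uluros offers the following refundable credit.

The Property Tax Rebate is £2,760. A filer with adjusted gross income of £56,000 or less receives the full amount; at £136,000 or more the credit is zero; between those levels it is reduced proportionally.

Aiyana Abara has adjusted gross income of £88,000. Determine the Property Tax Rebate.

Property Tax Rebate: £88,000 is £32,000 into a £80,000 phase-out range, leaving 48,000/80,000 of the credit: £2,760 × 48,000/80,000 = £1,656.

£1,656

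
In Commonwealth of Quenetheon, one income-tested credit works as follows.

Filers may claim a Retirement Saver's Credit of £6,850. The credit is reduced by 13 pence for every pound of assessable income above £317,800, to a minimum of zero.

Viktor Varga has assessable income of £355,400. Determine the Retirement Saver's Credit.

£1,962

Retirement Saver's Credit: 13% of the £37,600 excess over £317,800 is £4,888; credit = £6,850 − £4,888 = £1,962.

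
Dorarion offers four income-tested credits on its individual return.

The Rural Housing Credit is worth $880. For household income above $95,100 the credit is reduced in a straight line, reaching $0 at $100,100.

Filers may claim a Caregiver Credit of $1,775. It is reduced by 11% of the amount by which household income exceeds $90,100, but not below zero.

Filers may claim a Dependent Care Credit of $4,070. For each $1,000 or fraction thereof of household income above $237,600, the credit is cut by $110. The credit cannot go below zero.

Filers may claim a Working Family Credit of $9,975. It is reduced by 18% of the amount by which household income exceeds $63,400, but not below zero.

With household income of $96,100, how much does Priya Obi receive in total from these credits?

$9,978

Rural Housing Credit: $96,100 is $1,000 into a $5,000 phase-out range, leaving 4,000/5,000 of the credit: $880 × 4,000/5,000 = $704.
Caregiver Credit: 11% of the $6,000 excess over $90,100 is $660; credit = $1,775 − $660 = $1,115.
Dependent Care Credit: $96,100 is at or below the $237,600 threshold, so the full $4,070 applies.
Working Family Credit: 18% of the $32,700 excess over $63,400 is $5,886; credit = $9,975 − $5,886 = $4,089.
Total: $704 + $1,115 + $4,070 + $4,089 = $9,978.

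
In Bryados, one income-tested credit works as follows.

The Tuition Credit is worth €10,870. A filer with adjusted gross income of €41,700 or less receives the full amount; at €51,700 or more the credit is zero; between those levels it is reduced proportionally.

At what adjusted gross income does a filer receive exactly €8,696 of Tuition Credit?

€43,700

€8,696 is 8,696/10,870 of the full €10,870, so 2,174/10,870 of the €10,000 range has been used: income = €41,700 + €10,000 × 2,174/10,870 = €43,700.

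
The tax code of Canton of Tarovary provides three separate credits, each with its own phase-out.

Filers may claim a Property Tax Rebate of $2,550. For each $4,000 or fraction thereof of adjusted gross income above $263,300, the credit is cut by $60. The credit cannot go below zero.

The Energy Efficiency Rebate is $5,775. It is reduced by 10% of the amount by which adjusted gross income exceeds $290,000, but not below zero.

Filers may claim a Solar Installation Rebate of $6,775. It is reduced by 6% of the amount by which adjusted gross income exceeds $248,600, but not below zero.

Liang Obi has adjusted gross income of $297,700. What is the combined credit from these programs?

$10,844

Property Tax Rebate: income exceeds $263,300 by $34,400, which is 9 full-or-partial $4,000 increments; reduction = 9 × $60 = $540, leaving $2,010.
Energy Efficiency Rebate: 10% of the $7,700 excess over $290,000 is $770; credit = $5,775 − $770 = $5,005.
Solar Installation Rebate: 6% of the $49,100 excess over $248,600 is $2,946; credit = $6,775 − $2,946 = $3,829.
Total: $2,010 + $5,005 + $3,829 = $10,844.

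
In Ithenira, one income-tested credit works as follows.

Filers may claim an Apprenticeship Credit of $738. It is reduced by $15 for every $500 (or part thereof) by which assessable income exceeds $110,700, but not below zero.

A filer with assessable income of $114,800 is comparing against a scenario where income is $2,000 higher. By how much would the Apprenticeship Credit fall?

$60

At $114,800 — income exceeds $110,700 by $4,100, which is 9 full-or-partial $500 increments; reduction = 9 × $15 = $135, leaving $603.
At $116,800 — income exceeds $110,700 by $6,100, which is 13 full-or-partial $500 increments; reduction = 13 × $15 = $195, leaving $543.
Lost: $603 − $543 = $60.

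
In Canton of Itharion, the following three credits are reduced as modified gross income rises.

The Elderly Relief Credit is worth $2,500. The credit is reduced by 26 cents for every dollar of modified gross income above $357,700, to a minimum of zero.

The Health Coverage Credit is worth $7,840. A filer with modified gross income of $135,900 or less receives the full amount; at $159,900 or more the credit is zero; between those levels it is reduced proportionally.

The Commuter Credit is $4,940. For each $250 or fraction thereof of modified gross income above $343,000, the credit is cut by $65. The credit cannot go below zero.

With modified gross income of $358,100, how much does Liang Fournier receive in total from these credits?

$3,371

Elderly Relief Credit: 26% of the $400 excess over $357,700 is $104; credit = $2,500 − $104 = $2,396.
Health Coverage Credit: $358,100 is at or above $159,900, so the credit is $0.
Commuter Credit: income exceeds $343,000 by $15,100, which is 61 full-or-partial $250 increments; reduction = 61 × $65 = $3,965, leaving $975.
Total: $2,396 + $0 + $975 = $3,371.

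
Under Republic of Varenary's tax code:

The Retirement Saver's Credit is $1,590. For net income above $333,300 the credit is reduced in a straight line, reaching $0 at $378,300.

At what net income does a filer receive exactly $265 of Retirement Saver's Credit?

$265 is 265/1,590 of the full $1,590, so 1,325/1,590 of the $45,000 range has been used: income = $333,300 + $45,000 × 1,325/1,590 = $370,800.

$370,800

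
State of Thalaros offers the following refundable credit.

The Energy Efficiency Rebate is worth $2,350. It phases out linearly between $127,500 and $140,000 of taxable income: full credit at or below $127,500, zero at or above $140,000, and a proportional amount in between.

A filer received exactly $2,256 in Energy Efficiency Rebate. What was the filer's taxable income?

$128,000

$2,256 is 2,256/2,350 of the full $2,350, so 94/2,350 of the $12,500 range has been used: income = $127,500 + $12,500 × 94/2,350 = $128,000.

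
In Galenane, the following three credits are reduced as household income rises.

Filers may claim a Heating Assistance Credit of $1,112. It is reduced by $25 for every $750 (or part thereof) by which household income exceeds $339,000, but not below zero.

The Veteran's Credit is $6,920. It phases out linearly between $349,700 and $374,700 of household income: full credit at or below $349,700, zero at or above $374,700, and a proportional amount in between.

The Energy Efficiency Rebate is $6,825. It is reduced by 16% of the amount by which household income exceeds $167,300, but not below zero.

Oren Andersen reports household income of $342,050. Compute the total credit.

$7,907

Heating Assistance Credit: income exceeds $339,000 by $3,050, which is 5 full-or-partial $750 increments; reduction = 5 × $25 = $125, leaving $987.
Veteran's Credit: $342,050 is at or below the $349,700 threshold, so the full $6,920 applies.
Energy Efficiency Rebate: 16% of the $174,750 excess over $167,300 is $27,960 ≥ base, so the credit is $0.
Total: $987 + $6,920 + $0 = $7,907.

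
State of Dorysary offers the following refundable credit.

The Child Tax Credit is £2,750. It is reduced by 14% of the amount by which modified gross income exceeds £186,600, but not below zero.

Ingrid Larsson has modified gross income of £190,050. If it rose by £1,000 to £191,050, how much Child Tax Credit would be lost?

At £190,050 — 14% of the £3,450 excess over £186,600 is £483; credit = £2,750 − £483 = £2,267.
At £191,050 — 14% of the £4,450 excess over £186,600 is £623; credit = £2,750 − £623 = £2,127.
Lost: £2,267 − £2,127 = £140.

£140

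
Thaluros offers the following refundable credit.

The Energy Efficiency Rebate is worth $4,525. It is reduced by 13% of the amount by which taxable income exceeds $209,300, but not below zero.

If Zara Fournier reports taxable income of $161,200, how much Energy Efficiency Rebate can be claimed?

$4,525

Energy Efficiency Rebate: $161,200 is at or below the $209,300 threshold, so the full $4,525 applies.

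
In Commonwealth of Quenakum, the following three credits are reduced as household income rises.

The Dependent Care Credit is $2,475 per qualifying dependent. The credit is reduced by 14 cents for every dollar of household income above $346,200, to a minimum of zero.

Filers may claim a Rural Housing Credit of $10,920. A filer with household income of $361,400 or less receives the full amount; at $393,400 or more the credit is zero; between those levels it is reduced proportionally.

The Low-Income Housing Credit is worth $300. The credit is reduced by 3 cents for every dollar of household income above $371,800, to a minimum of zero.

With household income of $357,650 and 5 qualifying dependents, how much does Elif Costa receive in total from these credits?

$21,992

Dependent Care Credit: base = 5 × $2,475 = $12,375. 14% of the $11,450 excess over $346,200 is $1,603; credit = $12,375 − $1,603 = $10,772.
Rural Housing Credit: $357,650 is at or below the $361,400 threshold, so the full $10,920 applies.
Low-Income Housing Credit: $357,650 is at or below the $371,800 threshold, so the full $300 applies.
Total: $10,772 + $10,920 + $300 = $21,992.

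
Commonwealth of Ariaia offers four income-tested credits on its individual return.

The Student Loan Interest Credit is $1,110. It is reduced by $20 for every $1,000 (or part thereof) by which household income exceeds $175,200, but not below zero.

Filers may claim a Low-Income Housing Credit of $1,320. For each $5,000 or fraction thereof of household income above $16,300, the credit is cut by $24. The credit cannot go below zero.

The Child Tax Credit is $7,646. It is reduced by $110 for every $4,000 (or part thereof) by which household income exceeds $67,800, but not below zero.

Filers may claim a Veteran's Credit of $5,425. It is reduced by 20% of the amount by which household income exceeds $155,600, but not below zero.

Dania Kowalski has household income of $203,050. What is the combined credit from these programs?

$4,864

Student Loan Interest Credit: income exceeds $175,200 by $27,850, which is 28 full-or-partial $1,000 increments; reduction = 28 × $20 = $560, leaving $550.
Low-Income Housing Credit: income exceeds $16,300 by $186,750, which is 38 full-or-partial $5,000 increments; reduction = 38 × $24 = $912, leaving $408.
Child Tax Credit: income exceeds $67,800 by $135,250, which is 34 full-or-partial $4,000 increments; reduction = 34 × $110 = $3,740, leaving $3,906.
Veteran's Credit: 20% of the $47,450 excess over $155,600 is $9,490 ≥ base, so the credit is $0.
Total: $550 + $408 + $3,906 + $0 = $4,864.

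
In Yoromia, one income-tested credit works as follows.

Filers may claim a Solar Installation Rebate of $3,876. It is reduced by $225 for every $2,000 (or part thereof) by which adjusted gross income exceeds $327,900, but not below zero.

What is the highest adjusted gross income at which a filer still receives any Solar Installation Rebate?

$361,900

After 17 increments the reduction is 17 × $225 = $3,825, leaving $51; one more increment wipes it out. Increment 17 ends at excess 17 × $2,000 = $34,000, so the highest qualifying income is $327,900 + $34,000 = $361,900.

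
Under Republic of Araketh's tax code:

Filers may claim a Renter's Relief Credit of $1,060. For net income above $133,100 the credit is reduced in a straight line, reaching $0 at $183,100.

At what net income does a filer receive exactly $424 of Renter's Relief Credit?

$163,100

$424 is 424/1,060 of the full $1,060, so 636/1,060 of the $50,000 range has been used: income = $133,100 + $50,000 × 636/1,060 = $163,100.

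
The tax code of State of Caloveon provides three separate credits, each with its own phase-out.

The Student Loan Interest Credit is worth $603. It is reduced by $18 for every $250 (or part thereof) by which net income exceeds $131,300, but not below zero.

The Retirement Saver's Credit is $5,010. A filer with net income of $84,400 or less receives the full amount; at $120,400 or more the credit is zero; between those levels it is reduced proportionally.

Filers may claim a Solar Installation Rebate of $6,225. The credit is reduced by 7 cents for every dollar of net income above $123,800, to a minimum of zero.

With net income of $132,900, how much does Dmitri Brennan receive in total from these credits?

$6,065

Student Loan Interest Credit: income exceeds $131,300 by $1,600, which is 7 full-or-partial $250 increments; reduction = 7 × $18 = $126, leaving $477.
Retirement Saver's Credit: $132,900 is at or above $120,400, so the credit is $0.
Solar Installation Rebate: 7% of the $9,100 excess over $123,800 is $637; credit = $6,225 − $637 = $5,588.
Total: $477 + $0 + $5,588 = $6,065.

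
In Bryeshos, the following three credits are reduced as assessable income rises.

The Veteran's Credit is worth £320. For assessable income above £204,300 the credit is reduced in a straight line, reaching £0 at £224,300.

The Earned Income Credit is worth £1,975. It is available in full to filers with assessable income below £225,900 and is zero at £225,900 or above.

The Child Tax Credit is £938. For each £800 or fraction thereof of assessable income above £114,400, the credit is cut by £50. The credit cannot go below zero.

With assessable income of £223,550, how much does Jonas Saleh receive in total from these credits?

£1,987

Veteran's Credit: £223,550 is £19,250 into a £20,000 phase-out range, leaving 750/20,000 of the credit: £320 × 750/20,000 = £12.
Earned Income Credit: £223,550 is below the £225,900 cutoff, so the full £1,975 applies.
Child Tax Credit: income exceeds £114,400 by £109,150 → 137 increments × £50 = £6,850 ≥ base, so the credit is £0.
Total: £12 + £1,975 + £0 = £1,987.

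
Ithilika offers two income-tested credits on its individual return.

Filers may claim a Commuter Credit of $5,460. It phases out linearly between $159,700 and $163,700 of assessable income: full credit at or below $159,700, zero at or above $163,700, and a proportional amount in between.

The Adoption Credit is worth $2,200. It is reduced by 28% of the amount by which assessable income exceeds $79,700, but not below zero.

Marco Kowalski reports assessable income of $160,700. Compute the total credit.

Commuter Credit: $160,700 is $1,000 into a $4,000 phase-out range, leaving 3,000/4,000 of the credit: $5,460 × 3,000/4,000 = $4,095.
Adoption Credit: 28% of the $81,000 excess over $79,700 is $22,680 ≥ base, so the credit is $0.
Total: $4,095 + $0 = $4,095.

$4,095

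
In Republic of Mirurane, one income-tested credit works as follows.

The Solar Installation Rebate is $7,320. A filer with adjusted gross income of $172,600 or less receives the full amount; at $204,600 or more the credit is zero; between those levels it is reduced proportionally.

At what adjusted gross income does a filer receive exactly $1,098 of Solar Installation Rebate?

$1,098 is 1,098/7,320 of the full $7,320, so 6,222/7,320 of the $32,000 range has been used: income = $172,600 + $32,000 × 6,222/7,320 = $199,800.

$199,800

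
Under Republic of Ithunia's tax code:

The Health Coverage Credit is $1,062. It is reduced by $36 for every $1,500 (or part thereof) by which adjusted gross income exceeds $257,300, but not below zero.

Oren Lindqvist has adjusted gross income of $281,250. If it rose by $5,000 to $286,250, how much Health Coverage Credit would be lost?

At $281,250 — income exceeds $257,300 by $23,950, which is 16 full-or-partial $1,500 increments; reduction = 16 × $36 = $576, leaving $486.
At $286,250 — income exceeds $257,300 by $28,950, which is 20 full-or-partial $1,500 increments; reduction = 20 × $36 = $720, leaving $342.
Lost: $486 − $342 = $144.

$144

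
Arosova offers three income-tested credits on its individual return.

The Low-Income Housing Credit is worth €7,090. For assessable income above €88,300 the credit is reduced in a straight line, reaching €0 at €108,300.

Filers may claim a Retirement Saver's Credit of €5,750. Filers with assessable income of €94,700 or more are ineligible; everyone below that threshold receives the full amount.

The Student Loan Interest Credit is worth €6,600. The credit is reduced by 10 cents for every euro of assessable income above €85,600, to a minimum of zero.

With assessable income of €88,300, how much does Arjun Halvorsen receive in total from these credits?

€19,170

Low-Income Housing Credit: €88,300 is at or below the €88,300 threshold, so the full €7,090 applies.
Retirement Saver's Credit: €88,300 is below the €94,700 cutoff, so the full €5,750 applies.
Student Loan Interest Credit: 10% of the €2,700 excess over €85,600 is €270; credit = €6,600 − €270 = €6,330.
Total: €7,090 + €5,750 + €6,330 = €19,170.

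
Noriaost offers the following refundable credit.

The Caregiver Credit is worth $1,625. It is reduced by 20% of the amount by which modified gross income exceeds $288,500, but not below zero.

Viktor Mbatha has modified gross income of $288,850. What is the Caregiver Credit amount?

$1,555

Caregiver Credit: 20% of the $350 excess over $288,500 is $70; credit = $1,625 − $70 = $1,555.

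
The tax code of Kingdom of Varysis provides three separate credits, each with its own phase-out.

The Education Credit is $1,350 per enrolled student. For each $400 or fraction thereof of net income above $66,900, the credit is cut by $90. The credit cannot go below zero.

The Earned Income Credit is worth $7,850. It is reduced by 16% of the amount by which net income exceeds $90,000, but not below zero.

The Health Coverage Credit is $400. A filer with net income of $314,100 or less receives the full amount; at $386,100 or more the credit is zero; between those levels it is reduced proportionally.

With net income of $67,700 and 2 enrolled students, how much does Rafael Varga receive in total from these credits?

Education Credit: base = 2 × $1,350 = $2,700. income exceeds $66,900 by $800, which is 2 full-or-partial $400 increments; reduction = 2 × $90 = $180, leaving $2,520.
Earned Income Credit: $67,700 is at or below the $90,000 threshold, so the full $7,850 applies.
Health Coverage Credit: $67,700 is at or below the $314,100 threshold, so the full $400 applies.
Total: $2,520 + $7,850 + $400 = $10,770.

$10,770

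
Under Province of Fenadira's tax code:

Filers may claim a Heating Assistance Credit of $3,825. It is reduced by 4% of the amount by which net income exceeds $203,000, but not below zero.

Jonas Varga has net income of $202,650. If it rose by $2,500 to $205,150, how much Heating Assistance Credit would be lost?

At $202,650 — $202,650 is at or below the $203,000 threshold, so the full $3,825 applies.
At $205,150 — 4% of the $2,150 excess over $203,000 is $86; credit = $3,825 − $86 = $3,739.
Lost: $3,825 − $3,739 = $86.

$86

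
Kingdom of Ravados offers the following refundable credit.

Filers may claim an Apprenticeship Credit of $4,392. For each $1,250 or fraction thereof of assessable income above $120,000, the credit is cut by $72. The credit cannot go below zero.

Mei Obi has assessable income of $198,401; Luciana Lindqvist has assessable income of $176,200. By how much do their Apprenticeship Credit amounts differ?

Mei ($198,401): Apprenticeship Credit: income exceeds $120,000 by $78,401 → 63 increments × $72 = $4,536 ≥ base, so the credit is $0.
Luciana ($176,200): Apprenticeship Credit: income exceeds $120,000 by $56,200, which is 45 full-or-partial $1,250 increments; reduction = 45 × $72 = $3,240, leaving $1,152.
Difference: |$0 − $1,152| = $1,152.

$1,152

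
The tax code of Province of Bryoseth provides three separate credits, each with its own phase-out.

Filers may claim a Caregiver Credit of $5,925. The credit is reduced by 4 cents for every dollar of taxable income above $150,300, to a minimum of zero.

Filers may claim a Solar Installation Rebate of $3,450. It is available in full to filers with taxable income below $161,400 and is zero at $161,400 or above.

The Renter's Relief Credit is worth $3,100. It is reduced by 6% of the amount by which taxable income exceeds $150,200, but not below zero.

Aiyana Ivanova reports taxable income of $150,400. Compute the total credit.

$12,459

Caregiver Credit: 4% of the $100 excess over $150,300 is $4; credit = $5,925 − $4 = $5,921.
Solar Installation Rebate: $150,400 is below the $161,400 cutoff, so the full $3,450 applies.
Renter's Relief Credit: 6% of the $200 excess over $150,200 is $12; credit = $3,100 − $12 = $3,088.
Total: $5,921 + $3,450 + $3,088 = $12,459.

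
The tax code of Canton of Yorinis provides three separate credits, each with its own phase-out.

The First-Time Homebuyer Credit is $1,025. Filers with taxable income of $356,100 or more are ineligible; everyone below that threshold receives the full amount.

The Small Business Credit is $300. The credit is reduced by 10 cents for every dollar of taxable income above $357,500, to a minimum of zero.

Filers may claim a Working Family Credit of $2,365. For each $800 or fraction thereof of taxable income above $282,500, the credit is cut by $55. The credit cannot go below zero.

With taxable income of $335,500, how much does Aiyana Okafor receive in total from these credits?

First-Time Homebuyer Credit: $335,500 is below the $356,100 cutoff, so the full $1,025 applies.
Small Business Credit: $335,500 is at or below the $357,500 threshold, so the full $300 applies.
Working Family Credit: income exceeds $282,500 by $53,000 → 67 increments × $55 = $3,685 ≥ base, so the credit is $0.
Total: $1,025 + $300 + $0 = $1,325.

$1,325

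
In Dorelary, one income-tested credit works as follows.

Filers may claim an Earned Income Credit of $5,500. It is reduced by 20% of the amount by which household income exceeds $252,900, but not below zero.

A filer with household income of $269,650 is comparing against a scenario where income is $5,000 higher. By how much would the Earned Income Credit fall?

$1,000

At $269,650 — 20% of the $16,750 excess over $252,900 is $3,350; credit = $5,500 − $3,350 = $2,150.
At $274,650 — 20% of the $21,750 excess over $252,900 is $4,350; credit = $5,500 − $4,350 = $1,150.
Lost: $2,150 − $1,150 = $1,000.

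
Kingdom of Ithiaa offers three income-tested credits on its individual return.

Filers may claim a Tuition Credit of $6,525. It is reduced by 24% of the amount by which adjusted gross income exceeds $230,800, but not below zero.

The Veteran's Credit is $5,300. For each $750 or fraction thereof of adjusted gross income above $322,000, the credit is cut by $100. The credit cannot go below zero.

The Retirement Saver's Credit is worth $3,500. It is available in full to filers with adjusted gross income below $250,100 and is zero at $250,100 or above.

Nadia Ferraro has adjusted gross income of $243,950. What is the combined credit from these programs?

$12,169

Tuition Credit: 24% of the $13,150 excess over $230,800 is $3,156; credit = $6,525 − $3,156 = $3,369.
Veteran's Credit: $243,950 is at or below the $322,000 threshold, so the full $5,300 applies.
Retirement Saver's Credit: $243,950 is below the $250,100 cutoff, so the full $3,500 applies.
Total: $3,369 + $5,300 + $3,500 = $12,169.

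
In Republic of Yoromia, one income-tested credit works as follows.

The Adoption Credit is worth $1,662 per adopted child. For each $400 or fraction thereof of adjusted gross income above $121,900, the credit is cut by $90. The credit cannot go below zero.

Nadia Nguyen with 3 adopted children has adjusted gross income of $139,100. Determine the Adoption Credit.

Adoption Credit: base = 3 × $1,662 = $4,986. income exceeds $121,900 by $17,200, which is 43 full-or-partial $400 increments; reduction = 43 × $90 = $3,870, leaving $1,116.

$1,116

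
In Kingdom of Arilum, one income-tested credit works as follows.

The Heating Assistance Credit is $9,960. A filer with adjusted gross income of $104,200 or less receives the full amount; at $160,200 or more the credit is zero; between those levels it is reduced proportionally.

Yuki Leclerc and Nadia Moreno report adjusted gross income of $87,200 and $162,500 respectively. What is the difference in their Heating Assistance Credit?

$9,960

Yuki ($87,200): Heating Assistance Credit: $87,200 is at or below the $104,200 threshold, so the full $9,960 applies.
Nadia ($162,500): Heating Assistance Credit: $162,500 is at or above $160,200, so the credit is $0.
Difference: |$9,960 − $0| = $9,960.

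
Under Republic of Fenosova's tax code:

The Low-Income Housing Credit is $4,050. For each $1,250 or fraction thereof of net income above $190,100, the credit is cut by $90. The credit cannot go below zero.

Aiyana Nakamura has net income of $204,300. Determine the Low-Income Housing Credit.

Low-Income Housing Credit: income exceeds $190,100 by $14,200, which is 12 full-or-partial $1,250 increments; reduction = 12 × $90 = $1,080, leaving $2,970.

$2,970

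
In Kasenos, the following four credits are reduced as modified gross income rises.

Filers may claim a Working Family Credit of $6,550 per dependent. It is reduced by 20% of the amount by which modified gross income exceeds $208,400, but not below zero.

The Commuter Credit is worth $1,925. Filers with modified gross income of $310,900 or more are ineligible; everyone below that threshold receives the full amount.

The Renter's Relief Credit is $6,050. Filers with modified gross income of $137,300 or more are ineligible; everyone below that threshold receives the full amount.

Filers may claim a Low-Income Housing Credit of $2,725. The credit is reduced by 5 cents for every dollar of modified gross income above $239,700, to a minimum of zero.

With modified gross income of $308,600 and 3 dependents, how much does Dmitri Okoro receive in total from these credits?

Working Family Credit: base = 3 × $6,550 = $19,650. 20% of the $100,200 excess over $208,400 is $20,040 ≥ base, so the credit is $0.
Commuter Credit: $308,600 is below the $310,900 cutoff, so the full $1,925 applies.
Renter's Relief Credit: $308,600 meets or exceeds the $137,300 cutoff, so the credit is $0.
Low-Income Housing Credit: 5% of the $68,900 excess over $239,700 is $3,445 ≥ base, so the credit is $0.
Total: $0 + $1,925 + $0 + $0 = $1,925.

$1,925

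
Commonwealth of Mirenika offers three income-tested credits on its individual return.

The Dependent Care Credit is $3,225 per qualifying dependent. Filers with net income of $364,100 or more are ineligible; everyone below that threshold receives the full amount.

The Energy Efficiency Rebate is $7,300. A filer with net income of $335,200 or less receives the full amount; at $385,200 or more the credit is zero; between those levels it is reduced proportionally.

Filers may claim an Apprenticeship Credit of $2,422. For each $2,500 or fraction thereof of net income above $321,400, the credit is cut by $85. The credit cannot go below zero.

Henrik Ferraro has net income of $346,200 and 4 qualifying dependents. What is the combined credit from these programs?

$20,166

Dependent Care Credit: base = 4 × $3,225 = $12,900. $346,200 is below the $364,100 cutoff, so the full $12,900 applies.
Energy Efficiency Rebate: $346,200 is $11,000 into a $50,000 phase-out range, leaving 39,000/50,000 of the credit: $7,300 × 39,000/50,000 = $5,694.
Apprenticeship Credit: income exceeds $321,400 by $24,800, which is 10 full-or-partial $2,500 increments; reduction = 10 × $85 = $850, leaving $1,572.
Total: $12,900 + $5,694 + $1,572 = $20,166.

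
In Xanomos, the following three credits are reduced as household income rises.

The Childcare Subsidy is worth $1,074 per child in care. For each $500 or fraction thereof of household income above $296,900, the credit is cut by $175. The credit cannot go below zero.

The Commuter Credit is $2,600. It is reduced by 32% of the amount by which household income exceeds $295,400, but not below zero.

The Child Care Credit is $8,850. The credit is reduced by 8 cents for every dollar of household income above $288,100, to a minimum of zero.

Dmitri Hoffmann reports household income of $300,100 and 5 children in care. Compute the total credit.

Childcare Subsidy: base = 5 × $1,074 = $5,370. income exceeds $296,900 by $3,200, which is 7 full-or-partial $500 increments; reduction = 7 × $175 = $1,225, leaving $4,145.
Commuter Credit: 32% of the $4,700 excess over $295,400 is $1,504; credit = $2,600 − $1,504 = $1,096.
Child Care Credit: 8% of the $12,000 excess over $288,100 is $960; credit = $8,850 − $960 = $7,890.
Total: $4,145 + $1,096 + $7,890 = $13,131.

$13,131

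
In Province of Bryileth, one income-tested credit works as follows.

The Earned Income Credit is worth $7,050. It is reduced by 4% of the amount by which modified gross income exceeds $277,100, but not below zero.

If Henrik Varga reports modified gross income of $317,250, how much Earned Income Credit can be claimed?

Earned Income Credit: 4% of the $40,150 excess over $277,100 is $1,606; credit = $7,050 − $1,606 = $5,444.

$5,444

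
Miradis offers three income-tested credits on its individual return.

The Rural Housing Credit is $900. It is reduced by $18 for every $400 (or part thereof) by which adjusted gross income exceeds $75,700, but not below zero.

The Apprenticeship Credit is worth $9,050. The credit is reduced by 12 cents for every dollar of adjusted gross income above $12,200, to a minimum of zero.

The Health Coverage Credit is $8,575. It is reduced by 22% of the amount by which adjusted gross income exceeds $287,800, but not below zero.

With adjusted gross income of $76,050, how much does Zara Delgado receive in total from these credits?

Rural Housing Credit: income exceeds $75,700 by $350, which is 1 full-or-partial $400 increment; reduction = 1 × $18 = $18, leaving $882.
Apprenticeship Credit: 12% of the $63,850 excess over $12,200 is $7,662; credit = $9,050 − $7,662 = $1,388.
Health Coverage Credit: $76,050 is at or below the $287,800 threshold, so the full $8,575 applies.
Total: $882 + $1,388 + $8,575 = $10,845.

$10,845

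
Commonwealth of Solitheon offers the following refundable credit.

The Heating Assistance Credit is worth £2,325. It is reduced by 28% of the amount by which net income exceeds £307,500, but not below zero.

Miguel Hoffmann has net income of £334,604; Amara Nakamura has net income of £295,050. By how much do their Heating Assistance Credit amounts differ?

Miguel (£334,604): Heating Assistance Credit: 28% of the £27,104 excess over £307,500 is £7,589.12 ≥ base, so the credit is £0.
Amara (£295,050): Heating Assistance Credit: £295,050 is at or below the £307,500 threshold, so the full £2,325 applies.
Difference: |£0 − £2,325| = £2,325.

£2,325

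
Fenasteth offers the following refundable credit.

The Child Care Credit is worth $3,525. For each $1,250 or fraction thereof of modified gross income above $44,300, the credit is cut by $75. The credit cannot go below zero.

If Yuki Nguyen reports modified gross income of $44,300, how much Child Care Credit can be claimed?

$3,525

Child Care Credit: $44,300 is at or below the $44,300 threshold, so the full $3,525 applies.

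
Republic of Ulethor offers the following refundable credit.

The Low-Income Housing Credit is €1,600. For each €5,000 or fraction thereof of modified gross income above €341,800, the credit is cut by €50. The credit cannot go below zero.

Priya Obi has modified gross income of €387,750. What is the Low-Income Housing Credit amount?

Low-Income Housing Credit: income exceeds €341,800 by €45,950, which is 10 full-or-partial €5,000 increments; reduction = 10 × €50 = €500, leaving €1,100.

€1,100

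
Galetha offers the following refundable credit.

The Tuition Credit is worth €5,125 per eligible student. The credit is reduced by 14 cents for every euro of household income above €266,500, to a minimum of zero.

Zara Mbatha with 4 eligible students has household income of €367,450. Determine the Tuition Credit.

€6,367

Tuition Credit: base = 4 × €5,125 = €20,500. 14% of the €100,950 excess over €266,500 is €14,133; credit = €20,500 − €14,133 = €6,367.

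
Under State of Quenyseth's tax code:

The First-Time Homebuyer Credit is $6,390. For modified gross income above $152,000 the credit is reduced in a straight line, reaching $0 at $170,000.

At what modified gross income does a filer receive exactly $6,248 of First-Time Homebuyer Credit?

$152,400

$6,248 is 6,248/6,390 of the full $6,390, so 142/6,390 of the $18,000 range has been used: income = $152,000 + $18,000 × 142/6,390 = $152,400.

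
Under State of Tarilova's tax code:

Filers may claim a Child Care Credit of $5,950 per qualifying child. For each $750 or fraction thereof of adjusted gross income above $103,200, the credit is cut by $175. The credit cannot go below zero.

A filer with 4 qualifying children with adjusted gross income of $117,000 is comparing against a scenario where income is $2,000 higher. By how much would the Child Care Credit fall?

$525

At $117,000 — base = 4 × $5,950 = $23,800. income exceeds $103,200 by $13,800, which is 19 full-or-partial $750 increments; reduction = 19 × $175 = $3,325, leaving $20,475.
At $119,000 — base = 4 × $5,950 = $23,800. income exceeds $103,200 by $15,800, which is 22 full-or-partial $750 increments; reduction = 22 × $175 = $3,850, leaving $19,950.
Lost: $20,475 − $19,950 = $525.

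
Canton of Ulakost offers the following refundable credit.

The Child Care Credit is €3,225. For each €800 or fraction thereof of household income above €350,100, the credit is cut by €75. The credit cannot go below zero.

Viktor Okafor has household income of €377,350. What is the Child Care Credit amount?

€600

Child Care Credit: income exceeds €350,100 by €27,250, which is 35 full-or-partial €800 increments; reduction = 35 × €75 = €2,625, leaving €600.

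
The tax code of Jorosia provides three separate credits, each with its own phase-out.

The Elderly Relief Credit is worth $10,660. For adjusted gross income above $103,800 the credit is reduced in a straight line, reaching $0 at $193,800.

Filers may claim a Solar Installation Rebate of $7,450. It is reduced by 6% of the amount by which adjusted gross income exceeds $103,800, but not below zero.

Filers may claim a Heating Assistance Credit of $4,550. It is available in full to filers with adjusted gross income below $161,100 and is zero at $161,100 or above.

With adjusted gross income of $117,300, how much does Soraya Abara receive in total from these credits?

$20,251

Elderly Relief Credit: $117,300 is $13,500 into a $90,000 phase-out range, leaving 76,500/90,000 of the credit: $10,660 × 76,500/90,000 = $9,061.
Solar Installation Rebate: 6% of the $13,500 excess over $103,800 is $810; credit = $7,450 − $810 = $6,640.
Heating Assistance Credit: $117,300 is below the $161,100 cutoff, so the full $4,550 applies.
Total: $9,061 + $6,640 + $4,550 = $20,251.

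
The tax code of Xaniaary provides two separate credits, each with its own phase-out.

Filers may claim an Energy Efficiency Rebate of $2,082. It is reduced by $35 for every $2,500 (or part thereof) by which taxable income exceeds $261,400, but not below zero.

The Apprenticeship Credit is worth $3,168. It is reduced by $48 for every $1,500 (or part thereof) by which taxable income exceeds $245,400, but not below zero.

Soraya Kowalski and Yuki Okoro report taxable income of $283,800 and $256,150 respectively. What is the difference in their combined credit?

Soraya ($283,800): Energy Efficiency Rebate: income exceeds $261,400 by $22,400, which is 9 full-or-partial $2,500 increments; reduction = 9 × $35 = $315, leaving $1,767. Apprenticeship Credit: income exceeds $245,400 by $38,400, which is 26 full-or-partial $1,500 increments; reduction = 26 × $48 = $1,248, leaving $1,920. total $1,767 + $1,920 = $3,687
Yuki ($256,150): Energy Efficiency Rebate: $256,150 is at or below the $261,400 threshold, so the full $2,082 applies. Apprenticeship Credit: income exceeds $245,400 by $10,750, which is 8 full-or-partial $1,500 increments; reduction = 8 × $48 = $384, leaving $2,784. total $2,082 + $2,784 = $4,866
Difference: |$3,687 − $4,866| = $1,179.

$1,179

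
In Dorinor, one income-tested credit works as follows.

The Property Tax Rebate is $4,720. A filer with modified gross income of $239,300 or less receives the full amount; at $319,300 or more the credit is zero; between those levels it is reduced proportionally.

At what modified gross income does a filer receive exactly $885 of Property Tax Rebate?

$304,300

$885 is 885/4,720 of the full $4,720, so 3,835/4,720 of the $80,000 range has been used: income = $239,300 + $80,000 × 3,835/4,720 = $304,300.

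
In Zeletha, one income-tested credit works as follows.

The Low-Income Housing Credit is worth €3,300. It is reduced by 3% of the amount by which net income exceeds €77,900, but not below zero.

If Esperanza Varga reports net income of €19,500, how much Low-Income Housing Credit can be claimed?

Low-Income Housing Credit: €19,500 is at or below the €77,900 threshold, so the full €3,300 applies.

€3,300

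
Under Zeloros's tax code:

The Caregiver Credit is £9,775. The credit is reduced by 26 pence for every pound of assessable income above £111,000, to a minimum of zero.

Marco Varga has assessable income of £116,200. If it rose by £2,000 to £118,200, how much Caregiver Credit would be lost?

At £116,200 — 26% of the £5,200 excess over £111,000 is £1,352; credit = £9,775 − £1,352 = £8,423.
At £118,200 — 26% of the £7,200 excess over £111,000 is £1,872; credit = £9,775 − £1,872 = £7,903.
Lost: £8,423 − £7,903 = £520.

£520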